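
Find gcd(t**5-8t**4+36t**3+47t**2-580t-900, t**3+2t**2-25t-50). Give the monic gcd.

t**2-3t-10

Repeated division with remainder:
  t**5-8t**4+36t**3+47t**2-580t-900 = (t**2-10t+81)(t**3+2t**2-25t-50) + (-315t**2+945t+3150)
  t**3+2t**2-25t-50 = (-(1/315)t-1/63)(-315t**2+945t+3150) + (0)
Last nonzero remainder: -315t**2+945t+3150. Dividing through by -315 gives the monic gcd t**2-3t-10.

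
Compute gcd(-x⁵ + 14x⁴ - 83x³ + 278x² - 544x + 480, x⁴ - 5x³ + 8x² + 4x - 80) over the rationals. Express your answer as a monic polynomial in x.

Apply the Euclidean algorithm:
  -x⁵ + 14x⁴ - 83x³ + 278x² - 544x + 480 = (-x + 9)(x⁴ - 5x³ + 8x² + 4x - 80) + (-30x³ + 210x² - 660x + 1200)
  x⁴ - 5x³ + 8x² + 4x - 80 = (-(1/30)x - 1/15)(-30x³ + 210x² - 660x + 1200) + (0)
Last nonzero remainder: -30x³ + 210x² - 660x + 1200. Dividing through by -30 gives the monic gcd x³ - 7x² + 22x - 40.

x³ - 7x² + 22x - 40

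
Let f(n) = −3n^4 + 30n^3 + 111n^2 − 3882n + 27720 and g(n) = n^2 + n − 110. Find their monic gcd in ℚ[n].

n^2 + n − 110

By polynomial division,
  −3n^4 + 30n^3 + 111n^2 − 3882n + 27720 = (−3n^2 + 33n − 252)(n^2 + n − 110) + (0)
The last nonzero remainder n^2 + n − 110 is already monic.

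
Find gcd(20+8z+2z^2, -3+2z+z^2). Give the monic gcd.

By polynomial division,
  2z^2+8z+20 = (2)(z^2+2z-3) + (4z+26)
  z^2+2z-3 = ((1/4)z-9/8)(4z+26) + (105/4)
  4z+26 = ((16/105)z+104/105)(105/4) + (0)
The last nonzero remainder is the constant 105/4, so the polynomials are coprime and gcd = 1.

1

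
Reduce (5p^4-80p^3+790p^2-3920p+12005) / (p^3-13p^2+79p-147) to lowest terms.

(5p^2-30p+245)/(p-3)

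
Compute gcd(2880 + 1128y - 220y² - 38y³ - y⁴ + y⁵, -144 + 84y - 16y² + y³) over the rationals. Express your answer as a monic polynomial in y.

36 - 12y + y²

By polynomial division,
  y⁵ - y⁴ - 38y³ - 220y² + 1128y + 2880 = (y² + 15y + 118)(y³ - 16y² + 84y - 144) + (552y² - 6624y + 19872)
  y³ - 16y² + 84y - 144 = ((1/552)y - 1/138)(552y² - 6624y + 19872) + (0)
Last nonzero remainder: 552y² - 6624y + 19872. Dividing through by 552 gives the monic gcd y² - 12y + 36.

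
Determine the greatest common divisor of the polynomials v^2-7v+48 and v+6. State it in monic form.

1

Repeated division with remainder:
  v^2-7v+48 = (v-13)(v+6) + (126)
  v+6 = ((1/126)v+1/21)(126) + (0)
The last nonzero remainder is the constant 126, so the polynomials are coprime and gcd = 1.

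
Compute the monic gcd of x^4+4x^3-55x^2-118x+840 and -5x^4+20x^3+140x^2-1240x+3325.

x^2+2x-35

Apply the Euclidean algorithm:
  x^4+4x^3-55x^2-118x+840 = (-1/5)(-5x^4+20x^3+140x^2-1240x+3325) + (8x^3-27x^2-366x+1505)
  -5x^4+20x^3+140x^2-1240x+3325 = (-(5/8)x+25/64)(8x^3-27x^2-366x+1505) + (-(5005/64)x^2-(5005/32)x+175175/64)
  8x^3-27x^2-366x+1505 = (-(512/5005)x+2752/5005)(-(5005/64)x^2-(5005/32)x+175175/64) + (0)
Last nonzero remainder: -(5005/64)x^2-(5005/32)x+175175/64. Dividing through by -5005/64 gives the monic gcd x^2+2x-35.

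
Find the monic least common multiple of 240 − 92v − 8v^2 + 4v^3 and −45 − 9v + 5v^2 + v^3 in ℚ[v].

180 − 9v − 29v^2 + v^3 + v^4

By polynomial division,
  4v^3 − 8v^2 − 92v + 240 = (4)(v^3 + 5v^2 − 9v − 45) + (−28v^2 − 56v + 420)
  v^3 + 5v^2 − 9v − 45 = (−(1/28)v − 3/28)(−28v^2 − 56v + 420) + (0)
Last nonzero remainder: −28v^2 − 56v + 420. Dividing through by −28 gives the monic gcd v^2 + 2v − 15.
Then lcm(f, g) = f·g / gcd(f, g); expanding and making the result monic gives the answer.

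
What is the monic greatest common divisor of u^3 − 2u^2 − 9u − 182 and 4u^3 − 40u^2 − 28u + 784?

u − 7

By polynomial division,
  u^3 − 2u^2 − 9u − 182 = (1/4)(4u^3 − 40u^2 − 28u + 784) + (8u^2 − 2u − 378)
  4u^3 − 40u^2 − 28u + 784 = ((1/2)u − 39/8)(8u^2 − 2u − 378) + ((605/4)u − 4235/4)
  8u^2 − 2u − 378 = ((32/605)u + 216/605)((605/4)u − 4235/4) + (0)
Last nonzero remainder: (605/4)u − 4235/4. Dividing through by 605/4 gives the monic gcd u − 7.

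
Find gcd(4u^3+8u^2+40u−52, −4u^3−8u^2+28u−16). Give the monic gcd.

By polynomial division,
  4u^3+8u^2+40u−52 = (−1)(−4u^3−8u^2+28u−16) + (68u−68)
  −4u^3−8u^2+28u−16 = (−(1/17)u^2−(3/17)u+4/17)(68u−68) + (0)
Last nonzero remainder: 68u−68. Dividing through by 68 gives the monic gcd u−1.

u−1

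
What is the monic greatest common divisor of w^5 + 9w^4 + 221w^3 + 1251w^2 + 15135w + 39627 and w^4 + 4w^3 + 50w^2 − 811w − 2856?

w^3 + 12w^2 + 146w + 357

Euclidean algorithm in ℚ[w]:
  w^5 + 9w^4 + 221w^3 + 1251w^2 + 15135w + 39627 = (w + 5)(w^4 + 4w^3 + 50w^2 − 811w − 2856) + (151w^3 + 1812w^2 + 22046w + 53907)
  w^4 + 4w^3 + 50w^2 − 811w − 2856 = ((1/151)w − 8/151)(151w^3 + 1812w^2 + 22046w + 53907) + (0)
Last nonzero remainder: 151w^3 + 1812w^2 + 22046w + 53907. Dividing through by 151 gives the monic gcd w^3 + 12w^2 + 146w + 357.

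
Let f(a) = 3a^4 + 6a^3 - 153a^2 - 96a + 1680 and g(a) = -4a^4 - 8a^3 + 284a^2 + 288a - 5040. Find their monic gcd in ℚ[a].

a^2 + 2a - 35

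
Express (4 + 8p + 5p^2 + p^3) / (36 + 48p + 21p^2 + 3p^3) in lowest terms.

(1 + p)/(9 + 3p)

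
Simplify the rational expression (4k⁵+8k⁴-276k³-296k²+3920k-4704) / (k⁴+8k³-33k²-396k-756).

(4k³+12k²-96k+112)/(k²+9k+18)

Euclidean algorithm in ℚ[k]:
  4k⁵+8k⁴-276k³-296k²+3920k-4704 = (4k-24)(k⁴+8k³-33k²-396k-756) + (48k³+496k²-2560k-22848)
  k⁴+8k³-33k²-396k-756 = ((1/48)k-7/144)(48k³+496k²-2560k-22848) + ((400/9)k²-(400/9)k-5600/3)
  48k³+496k²-2560k-22848 = ((27/25)k+306/25)((400/9)k²-(400/9)k-5600/3) + (0)
Last nonzero remainder: (400/9)k²-(400/9)k-5600/3. Dividing through by 400/9 gives the monic gcd k²-k-42.
Cancel k²-k-42 from numerator and denominator to get the reduced form.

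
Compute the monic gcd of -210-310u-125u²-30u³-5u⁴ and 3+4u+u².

3+4u+u²

Euclidean algorithm in ℚ[u]:
  -5u⁴-30u³-125u²-310u-210 = (-5u²-10u-70)(u²+4u+3) + (0)
The last nonzero remainder u²+4u+3 is already monic.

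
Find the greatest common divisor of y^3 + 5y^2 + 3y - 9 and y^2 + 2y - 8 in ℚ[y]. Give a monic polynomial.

Euclidean algorithm in ℚ[y]:
  y^3 + 5y^2 + 3y - 9 = (y + 3)(y^2 + 2y - 8) + (5y + 15)
  y^2 + 2y - 8 = ((1/5)y - 1/5)(5y + 15) + (-5)
  5y + 15 = (-y - 3)(-5) + (0)
The last nonzero remainder is the constant -5, so the polynomials are coprime and gcd = 1.

1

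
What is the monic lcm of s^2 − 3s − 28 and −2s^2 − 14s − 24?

By polynomial division,
  s^2 − 3s − 28 = (−1/2)(−2s^2 − 14s − 24) + (−10s − 40)
  −2s^2 − 14s − 24 = ((1/5)s + 3/5)(−10s − 40) + (0)
Last nonzero remainder: −10s − 40. Dividing through by −10 gives the monic gcd s + 4.
Then lcm(f, g) = f·g / gcd(f, g); expanding and making the result monic gives the answer.

s^3 − 37s − 84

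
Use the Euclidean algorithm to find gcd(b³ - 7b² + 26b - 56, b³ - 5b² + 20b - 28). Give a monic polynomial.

Repeated division with remainder:
  b³ - 7b² + 26b - 56 = (b³ - 5b² + 20b - 28) + (-2b² + 6b - 28)
  b³ - 5b² + 20b - 28 = (-(1/2)b + 1)(-2b² + 6b - 28) + (0)
Last nonzero remainder: -2b² + 6b - 28. Dividing through by -2 gives the monic gcd b² - 3b + 14.

b² - 3b + 14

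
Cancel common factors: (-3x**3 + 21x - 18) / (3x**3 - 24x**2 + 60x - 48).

(-x**2 - 2x + 3)/(x**2 - 6x + 8)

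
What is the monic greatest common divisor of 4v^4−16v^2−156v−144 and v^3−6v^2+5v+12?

Repeated division with remainder:
  4v^4−16v^2−156v−144 = (4v+24)(v^3−6v^2+5v+12) + (108v^2−324v−432)
  v^3−6v^2+5v+12 = ((1/108)v−1/36)(108v^2−324v−432) + (0)
Last nonzero remainder: 108v^2−324v−432. Dividing through by 108 gives the monic gcd v^2−3v−4.

v^2−3v−4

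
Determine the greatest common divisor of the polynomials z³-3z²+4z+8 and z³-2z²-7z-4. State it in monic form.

By polynomial division,
  z³-3z²+4z+8 = (z³-2z²-7z-4) + (-z²+11z+12)
  z³-2z²-7z-4 = (-z-9)(-z²+11z+12) + (104z+104)
  -z²+11z+12 = (-(1/104)z+3/26)(104z+104) + (0)
Last nonzero remainder: 104z+104. Dividing through by 104 gives the monic gcd z+1.

z+1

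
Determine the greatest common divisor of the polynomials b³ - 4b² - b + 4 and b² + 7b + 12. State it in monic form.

1

Repeated division with remainder:
  b³ - 4b² - b + 4 = (b - 11)(b² + 7b + 12) + (64b + 136)
  b² + 7b + 12 = ((1/64)b + 39/512)(64b + 136) + (105/64)
  64b + 136 = ((4096/105)b + 8704/105)(105/64) + (0)
The last nonzero remainder is the constant 105/64, so the polynomials are coprime and gcd = 1.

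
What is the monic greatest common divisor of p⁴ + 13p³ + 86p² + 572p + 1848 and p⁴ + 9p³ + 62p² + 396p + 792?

By polynomial division,
  p⁴ + 13p³ + 86p² + 572p + 1848 = (p⁴ + 9p³ + 62p² + 396p + 792) + (4p³ + 24p² + 176p + 1056)
  p⁴ + 9p³ + 62p² + 396p + 792 = ((1/4)p + 3/4)(4p³ + 24p² + 176p + 1056) + (0)
Last nonzero remainder: 4p³ + 24p² + 176p + 1056. Dividing through by 4 gives the monic gcd p³ + 6p² + 44p + 264.

p³ + 6p² + 44p + 264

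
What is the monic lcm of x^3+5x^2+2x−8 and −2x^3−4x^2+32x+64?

Euclidean algorithm in ℚ[x]:
  x^3+5x^2+2x−8 = (−1/2)(−2x^3−4x^2+32x+64) + (3x^2+18x+24)
  −2x^3−4x^2+32x+64 = (−(2/3)x+8/3)(3x^2+18x+24) + (0)
Last nonzero remainder: 3x^2+18x+24. Dividing through by 3 gives the monic gcd x^2+6x+8.
Then lcm(f, g) = f·g / gcd(f, g); expanding and making the result monic gives the answer.

x^4+x^3−18x^2−16x+32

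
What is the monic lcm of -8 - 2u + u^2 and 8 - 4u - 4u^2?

Repeated division with remainder:
  u^2 - 2u - 8 = (-1/4)(-4u^2 - 4u + 8) + (-3u - 6)
  -4u^2 - 4u + 8 = ((4/3)u - 4/3)(-3u - 6) + (0)
Last nonzero remainder: -3u - 6. Dividing through by -3 gives the monic gcd u + 2.
Then lcm(f, g) = f·g / gcd(f, g); expanding and making the result monic gives the answer.

8 - 6u - 3u^2 + u^3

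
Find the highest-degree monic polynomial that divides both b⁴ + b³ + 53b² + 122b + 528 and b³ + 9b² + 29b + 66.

b² + 3b + 11

Repeated division with remainder:
  b⁴ + b³ + 53b² + 122b + 528 = (b - 8)(b³ + 9b² + 29b + 66) + (96b² + 288b + 1056)
  b³ + 9b² + 29b + 66 = ((1/96)b + 1/16)(96b² + 288b + 1056) + (0)
Last nonzero remainder: 96b² + 288b + 1056. Dividing through by 96 gives the monic gcd b² + 3b + 11.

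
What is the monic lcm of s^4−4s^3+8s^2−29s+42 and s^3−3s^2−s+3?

s^6−4s^5+7s^4−25s^3+34s^2+29s−42

Apply the Euclidean algorithm:
  s^4−4s^3+8s^2−29s+42 = (s−1)(s^3−3s^2−s+3) + (6s^2−33s+45)
  s^3−3s^2−s+3 = ((1/6)s+5/12)(6s^2−33s+45) + ((21/4)s−63/4)
  6s^2−33s+45 = ((8/7)s−20/7)((21/4)s−63/4) + (0)
Last nonzero remainder: (21/4)s−63/4. Dividing through by 21/4 gives the monic gcd s−3.
Then lcm(f, g) = f·g / gcd(f, g); expanding and making the result monic gives the answer.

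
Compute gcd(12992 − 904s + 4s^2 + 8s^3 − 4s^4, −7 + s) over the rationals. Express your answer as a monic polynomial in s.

Apply the Euclidean algorithm:
  −4s^4 + 8s^3 + 4s^2 − 904s + 12992 = (−4s^3 − 20s^2 − 136s − 1856)(s − 7) + (0)
The last nonzero remainder s − 7 is already monic.

−7 + s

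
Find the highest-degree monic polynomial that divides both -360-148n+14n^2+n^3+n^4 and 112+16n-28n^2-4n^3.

By polynomial division,
  n^4+n^3+14n^2-148n-360 = (-(1/4)n+3/2)(-4n^3-28n^2+16n+112) + (60n^2-144n-528)
  -4n^3-28n^2+16n+112 = (-(1/15)n-47/75)(60n^2-144n-528) + (-(2736/25)n-5472/25)
  60n^2-144n-528 = (-(125/228)n+275/114)(-(2736/25)n-5472/25) + (0)
Last nonzero remainder: -(2736/25)n-5472/25. Dividing through by -2736/25 gives the monic gcd n+2.

2+n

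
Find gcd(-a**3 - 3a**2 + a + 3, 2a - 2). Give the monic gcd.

a - 1

Repeated division with remainder:
  -a**3 - 3a**2 + a + 3 = (-(1/2)a**2 - 2a - 3/2)(2a - 2) + (0)
Last nonzero remainder: 2a - 2. Dividing through by 2 gives the monic gcd a - 1.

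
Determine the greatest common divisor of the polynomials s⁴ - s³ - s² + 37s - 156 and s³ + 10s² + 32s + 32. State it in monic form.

s + 4

Repeated division with remainder:
  s⁴ - s³ - s² + 37s - 156 = (s - 11)(s³ + 10s² + 32s + 32) + (77s² + 357s + 196)
  s³ + 10s² + 32s + 32 = ((1/77)s + 59/847)(77s² + 357s + 196) + ((555/121)s + 2220/121)
  77s² + 357s + 196 = ((9317/555)s + 5929/555)((555/121)s + 2220/121) + (0)
Last nonzero remainder: (555/121)s + 2220/121. Dividing through by 555/121 gives the monic gcd s + 4.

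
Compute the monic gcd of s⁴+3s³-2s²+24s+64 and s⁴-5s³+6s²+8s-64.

Apply the Euclidean algorithm:
  s⁴+3s³-2s²+24s+64 = (s⁴-5s³+6s²+8s-64) + (8s³-8s²+16s+128)
  s⁴-5s³+6s²+8s-64 = ((1/8)s-1/2)(8s³-8s²+16s+128) + (0)
Last nonzero remainder: 8s³-8s²+16s+128. Dividing through by 8 gives the monic gcd s³-s²+2s+16.

s³-s²+2s+16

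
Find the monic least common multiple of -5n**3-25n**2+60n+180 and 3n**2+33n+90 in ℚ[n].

Apply the Euclidean algorithm:
  -5n**3-25n**2+60n+180 = (-(5/3)n+10)(3n**2+33n+90) + (-120n-720)
  3n**2+33n+90 = (-(1/40)n-1/8)(-120n-720) + (0)
Last nonzero remainder: -120n-720. Dividing through by -120 gives the monic gcd n+6.
Then lcm(f, g) = f·g / gcd(f, g); expanding and making the result monic gives the answer.

n**4+10n**3+13n**2-96n-180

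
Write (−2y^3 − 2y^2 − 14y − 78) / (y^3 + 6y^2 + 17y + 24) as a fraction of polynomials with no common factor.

Repeated division with remainder:
  −2y^3 − 2y^2 − 14y − 78 = (−2)(y^3 + 6y^2 + 17y + 24) + (10y^2 + 20y − 30)
  y^3 + 6y^2 + 17y + 24 = ((1/10)y + 2/5)(10y^2 + 20y − 30) + (12y + 36)
  10y^2 + 20y − 30 = ((5/6)y − 5/6)(12y + 36) + (0)
Last nonzero remainder: 12y + 36. Dividing through by 12 gives the monic gcd y + 3.
Cancel y + 3 from numerator and denominator to get the reduced form.

(−2y^2 + 4y − 26)/(y^2 + 3y + 8)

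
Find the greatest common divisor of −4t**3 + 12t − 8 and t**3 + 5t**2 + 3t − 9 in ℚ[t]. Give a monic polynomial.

t − 1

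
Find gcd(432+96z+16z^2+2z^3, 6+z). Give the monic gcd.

Apply the Euclidean algorithm:
  2z^3+16z^2+96z+432 = (2z^2+4z+72)(z+6) + (0)
The last nonzero remainder z+6 is already monic.

6+z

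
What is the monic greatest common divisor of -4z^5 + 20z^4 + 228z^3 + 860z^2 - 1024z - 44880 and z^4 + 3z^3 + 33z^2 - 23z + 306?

By polynomial division,
  -4z^5 + 20z^4 + 228z^3 + 860z^2 - 1024z - 44880 = (-4z + 32)(z^4 + 3z^3 + 33z^2 - 23z + 306) + (264z^3 - 288z^2 + 936z - 54672)
  z^4 + 3z^3 + 33z^2 - 23z + 306 = ((1/264)z + 15/968)(264z^3 - 288z^2 + 936z - 54672) + ((4104/121)z^2 + (20520/121)z + 139536/121)
  264z^3 - 288z^2 + 936z - 54672 = ((1331/171)z - 8107/171)((4104/121)z^2 + (20520/121)z + 139536/121) + (0)
Last nonzero remainder: (4104/121)z^2 + (20520/121)z + 139536/121. Dividing through by 4104/121 gives the monic gcd z^2 + 5z + 34.

z^2 + 5z + 34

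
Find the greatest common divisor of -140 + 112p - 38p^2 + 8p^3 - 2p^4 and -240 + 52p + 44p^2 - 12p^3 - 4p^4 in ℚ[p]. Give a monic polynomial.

5 - 4p + p^2

Euclidean algorithm in ℚ[p]:
  -2p^4 + 8p^3 - 38p^2 + 112p - 140 = (1/2)(-4p^4 - 12p^3 + 44p^2 + 52p - 240) + (14p^3 - 60p^2 + 86p - 20)
  -4p^4 - 12p^3 + 44p^2 + 52p - 240 = (-(2/7)p - 102/49)(14p^3 - 60p^2 + 86p - 20) + (-(2760/49)p^2 + (11040/49)p - 13800/49)
  14p^3 - 60p^2 + 86p - 20 = (-(343/1380)p + 49/690)(-(2760/49)p^2 + (11040/49)p - 13800/49) + (0)
Last nonzero remainder: -(2760/49)p^2 + (11040/49)p - 13800/49. Dividing through by -2760/49 gives the monic gcd p^2 - 4p + 5.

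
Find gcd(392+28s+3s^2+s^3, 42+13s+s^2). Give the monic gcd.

By polynomial division,
  s^3+3s^2+28s+392 = (s−10)(s^2+13s+42) + (116s+812)
  s^2+13s+42 = ((1/116)s+3/58)(116s+812) + (0)
Last nonzero remainder: 116s+812. Dividing through by 116 gives the monic gcd s+7.

7+s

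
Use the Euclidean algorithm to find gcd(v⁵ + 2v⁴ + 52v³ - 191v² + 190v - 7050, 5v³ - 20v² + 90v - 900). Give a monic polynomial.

v² + 2v + 30

By polynomial division,
  v⁵ + 2v⁴ + 52v³ - 191v² + 190v - 7050 = ((1/5)v² + (6/5)v + 58/5)(5v³ - 20v² + 90v - 900) + (113v² + 226v + 3390)
  5v³ - 20v² + 90v - 900 = ((5/113)v - 30/113)(113v² + 226v + 3390) + (0)
Last nonzero remainder: 113v² + 226v + 3390. Dividing through by 113 gives the monic gcd v² + 2v + 30.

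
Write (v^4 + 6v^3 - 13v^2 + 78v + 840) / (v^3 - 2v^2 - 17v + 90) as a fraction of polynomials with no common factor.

(v^3 + v^2 - 18v + 168)/(v^2 - 7v + 18)

Repeated division with remainder:
  v^4 + 6v^3 - 13v^2 + 78v + 840 = (v + 8)(v^3 - 2v^2 - 17v + 90) + (20v^2 + 124v + 120)
  v^3 - 2v^2 - 17v + 90 = ((1/20)v - 41/100)(20v^2 + 124v + 120) + ((696/25)v + 696/5)
  20v^2 + 124v + 120 = ((125/174)v + 25/29)((696/25)v + 696/5) + (0)
Last nonzero remainder: (696/25)v + 696/5. Dividing through by 696/25 gives the monic gcd v + 5.
Cancel v + 5 from numerator and denominator to get the reduced form.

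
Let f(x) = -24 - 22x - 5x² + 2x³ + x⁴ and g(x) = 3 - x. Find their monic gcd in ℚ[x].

-3 + x

Euclidean algorithm in ℚ[x]:
  x⁴ + 2x³ - 5x² - 22x - 24 = (-x³ - 5x² - 10x - 8)(-x + 3) + (0)
Last nonzero remainder: -x + 3. Dividing through by -1 gives the monic gcd x - 3.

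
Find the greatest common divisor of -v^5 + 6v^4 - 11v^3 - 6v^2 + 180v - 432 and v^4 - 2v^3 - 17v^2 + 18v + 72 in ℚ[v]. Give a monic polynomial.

v^3 - 4v^2 - 9v + 36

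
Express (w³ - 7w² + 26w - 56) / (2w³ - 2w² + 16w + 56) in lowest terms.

Apply the Euclidean algorithm:
  w³ - 7w² + 26w - 56 = (1/2)(2w³ - 2w² + 16w + 56) + (-6w² + 18w - 84)
  2w³ - 2w² + 16w + 56 = (-(1/3)w - 2/3)(-6w² + 18w - 84) + (0)
Last nonzero remainder: -6w² + 18w - 84. Dividing through by -6 gives the monic gcd w² - 3w + 14.
Cancel w² - 3w + 14 from numerator and denominator to get the reduced form.

(w - 4)/(2w + 4)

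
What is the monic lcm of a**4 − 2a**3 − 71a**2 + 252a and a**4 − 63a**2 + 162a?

Apply the Euclidean algorithm:
  a**4 − 2a**3 − 71a**2 + 252a = (a**4 − 63a**2 + 162a) + (−2a**3 − 8a**2 + 90a)
  a**4 − 63a**2 + 162a = (−(1/2)a + 2)(−2a**3 − 8a**2 + 90a) + (−2a**2 − 18a)
  −2a**3 − 8a**2 + 90a = (a − 5)(−2a**2 − 18a) + (0)
Last nonzero remainder: −2a**2 − 18a. Dividing through by −2 gives the monic gcd a**2 + 9a.
Then lcm(f, g) = f·g / gcd(f, g); expanding and making the result monic gives the answer.

a**6 − 11a**5 − 35a**4 + 855a**3 − 3546a**2 + 4536a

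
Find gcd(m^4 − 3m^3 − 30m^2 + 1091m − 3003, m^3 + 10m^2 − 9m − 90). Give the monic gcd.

m − 3

Apply the Euclidean algorithm:
  m^4 − 3m^3 − 30m^2 + 1091m − 3003 = (m − 13)(m^3 + 10m^2 − 9m − 90) + (109m^2 + 1064m − 4173)
  m^3 + 10m^2 − 9m − 90 = ((1/109)m + 26/11881)(109m^2 + 1064m − 4173) + ((320264/11881)m − 960792/11881)
  109m^2 + 1064m − 4173 = ((1295029/320264)m + 16526471/320264)((320264/11881)m − 960792/11881) + (0)
Last nonzero remainder: (320264/11881)m − 960792/11881. Dividing through by 320264/11881 gives the monic gcd m − 3.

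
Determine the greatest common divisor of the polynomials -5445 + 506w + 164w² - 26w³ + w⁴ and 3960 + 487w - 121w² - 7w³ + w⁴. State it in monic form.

Repeated division with remainder:
  w⁴ - 26w³ + 164w² + 506w - 5445 = (w⁴ - 7w³ - 121w² + 487w + 3960) + (-19w³ + 285w² + 19w - 9405)
  w⁴ - 7w³ - 121w² + 487w + 3960 = (-(1/19)w - 8/19)(-19w³ + 285w² + 19w - 9405) + (0)
Last nonzero remainder: -19w³ + 285w² + 19w - 9405. Dividing through by -19 gives the monic gcd w³ - 15w² - w + 495.

495 - w - 15w² + w³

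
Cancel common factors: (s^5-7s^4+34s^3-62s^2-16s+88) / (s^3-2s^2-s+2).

(s^3-6s^2+30s-44)/(s-1)

By polynomial division,
  s^5-7s^4+34s^3-62s^2-16s+88 = (s^2-5s+25)(s^3-2s^2-s+2) + (-19s^2+19s+38)
  s^3-2s^2-s+2 = (-(1/19)s+1/19)(-19s^2+19s+38) + (0)
Last nonzero remainder: -19s^2+19s+38. Dividing through by -19 gives the monic gcd s^2-s-2.
Cancel s^2-s-2 from numerator and denominator to get the reduced form.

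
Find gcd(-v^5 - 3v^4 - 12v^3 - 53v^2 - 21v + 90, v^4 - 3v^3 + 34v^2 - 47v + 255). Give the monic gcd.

v^2 - v + 15

Euclidean algorithm in ℚ[v]:
  -v^5 - 3v^4 - 12v^3 - 53v^2 - 21v + 90 = (-v - 6)(v^4 - 3v^3 + 34v^2 - 47v + 255) + (4v^3 + 104v^2 - 48v + 1620)
  v^4 - 3v^3 + 34v^2 - 47v + 255 = ((1/4)v - 29/4)(4v^3 + 104v^2 - 48v + 1620) + (800v^2 - 800v + 12000)
  4v^3 + 104v^2 - 48v + 1620 = ((1/200)v + 27/200)(800v^2 - 800v + 12000) + (0)
Last nonzero remainder: 800v^2 - 800v + 12000. Dividing through by 800 gives the monic gcd v^2 - v + 15.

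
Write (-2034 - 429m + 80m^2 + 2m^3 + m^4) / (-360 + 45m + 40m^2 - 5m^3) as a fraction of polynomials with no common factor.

Repeated division with remainder:
  m^4 + 2m^3 + 80m^2 - 429m - 2034 = (-(1/5)m - 2)(-5m^3 + 40m^2 + 45m - 360) + (169m^2 - 411m - 2754)
  -5m^3 + 40m^2 + 45m - 360 = (-(5/169)m + 4705/28561)(169m^2 - 411m - 2754) + ((891870/28561)m + 2675610/28561)
  169m^2 - 411m - 2754 = ((4826809/891870)m - 4369833/148645)((891870/28561)m + 2675610/28561) + (0)
Last nonzero remainder: (891870/28561)m + 2675610/28561. Dividing through by 891870/28561 gives the monic gcd m + 3.
Cancel m + 3 from numerator and denominator to get the reduced form.

(678 - 83m + m^2 - m^3)/(120 - 55m + 5m^2)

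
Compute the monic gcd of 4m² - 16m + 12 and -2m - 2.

By polynomial division,
  4m² - 16m + 12 = (-2m + 10)(-2m - 2) + (32)
  -2m - 2 = (-(1/16)m - 1/16)(32) + (0)
The last nonzero remainder is the constant 32, so the polynomials are coprime and gcd = 1.

1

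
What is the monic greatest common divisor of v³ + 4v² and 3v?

v

By polynomial division,
  v³ + 4v² = ((1/3)v² + (4/3)v)(3v) + (0)
Last nonzero remainder: 3v. Dividing through by 3 gives the monic gcd v.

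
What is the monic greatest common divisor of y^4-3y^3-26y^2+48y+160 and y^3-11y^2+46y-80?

Euclidean algorithm in ℚ[y]:
  y^4-3y^3-26y^2+48y+160 = (y+8)(y^3-11y^2+46y-80) + (16y^2-240y+800)
  y^3-11y^2+46y-80 = ((1/16)y+1/4)(16y^2-240y+800) + (56y-280)
  16y^2-240y+800 = ((2/7)y-20/7)(56y-280) + (0)
Last nonzero remainder: 56y-280. Dividing through by 56 gives the monic gcd y-5.

y-5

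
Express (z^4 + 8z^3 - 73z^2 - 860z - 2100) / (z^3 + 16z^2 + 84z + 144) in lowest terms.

(z^3 + 2z^2 - 85z - 350)/(z^2 + 10z + 24)

By polynomial division,
  z^4 + 8z^3 - 73z^2 - 860z - 2100 = (z - 8)(z^3 + 16z^2 + 84z + 144) + (-29z^2 - 332z - 948)
  z^3 + 16z^2 + 84z + 144 = (-(1/29)z - 132/841)(-29z^2 - 332z - 948) + (-(672/841)z - 4032/841)
  -29z^2 - 332z - 948 = ((24389/672)z + 66439/336)(-(672/841)z - 4032/841) + (0)
Last nonzero remainder: -(672/841)z - 4032/841. Dividing through by -672/841 gives the monic gcd z + 6.
Cancel z + 6 from numerator and denominator to get the reduced form.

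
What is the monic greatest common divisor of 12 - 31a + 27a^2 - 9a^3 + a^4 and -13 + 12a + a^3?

-1 + a

Apply the Euclidean algorithm:
  a^4 - 9a^3 + 27a^2 - 31a + 12 = (a - 9)(a^3 + 12a - 13) + (15a^2 + 90a - 105)
  a^3 + 12a - 13 = ((1/15)a - 2/5)(15a^2 + 90a - 105) + (55a - 55)
  15a^2 + 90a - 105 = ((3/11)a + 21/11)(55a - 55) + (0)
Last nonzero remainder: 55a - 55. Dividing through by 55 gives the monic gcd a - 1.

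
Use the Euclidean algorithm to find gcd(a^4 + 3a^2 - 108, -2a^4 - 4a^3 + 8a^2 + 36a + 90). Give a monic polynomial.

a^2 - 9

Repeated division with remainder:
  a^4 + 3a^2 - 108 = (-1/2)(-2a^4 - 4a^3 + 8a^2 + 36a + 90) + (-2a^3 + 7a^2 + 18a - 63)
  -2a^4 - 4a^3 + 8a^2 + 36a + 90 = (a + 11/2)(-2a^3 + 7a^2 + 18a - 63) + (-(97/2)a^2 + 873/2)
  -2a^3 + 7a^2 + 18a - 63 = ((4/97)a - 14/97)(-(97/2)a^2 + 873/2) + (0)
Last nonzero remainder: -(97/2)a^2 + 873/2. Dividing through by -97/2 gives the monic gcd a^2 - 9.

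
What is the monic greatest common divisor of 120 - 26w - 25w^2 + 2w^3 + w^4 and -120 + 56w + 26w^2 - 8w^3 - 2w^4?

-30 - w + 6w^2 + w^3

Apply the Euclidean algorithm:
  w^4 + 2w^3 - 25w^2 - 26w + 120 = (-1/2)(-2w^4 - 8w^3 + 26w^2 + 56w - 120) + (-2w^3 - 12w^2 + 2w + 60)
  -2w^4 - 8w^3 + 26w^2 + 56w - 120 = (w - 2)(-2w^3 - 12w^2 + 2w + 60) + (0)
Last nonzero remainder: -2w^3 - 12w^2 + 2w + 60. Dividing through by -2 gives the monic gcd w^3 + 6w^2 - w - 30.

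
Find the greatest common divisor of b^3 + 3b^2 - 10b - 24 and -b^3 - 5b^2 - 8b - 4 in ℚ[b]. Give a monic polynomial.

b + 2

Repeated division with remainder:
  b^3 + 3b^2 - 10b - 24 = (-1)(-b^3 - 5b^2 - 8b - 4) + (-2b^2 - 18b - 28)
  -b^3 - 5b^2 - 8b - 4 = ((1/2)b - 2)(-2b^2 - 18b - 28) + (-30b - 60)
  -2b^2 - 18b - 28 = ((1/15)b + 7/15)(-30b - 60) + (0)
Last nonzero remainder: -30b - 60. Dividing through by -30 gives the monic gcd b + 2.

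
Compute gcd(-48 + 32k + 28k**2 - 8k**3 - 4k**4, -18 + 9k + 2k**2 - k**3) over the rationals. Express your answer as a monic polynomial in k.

-6 + k + k**2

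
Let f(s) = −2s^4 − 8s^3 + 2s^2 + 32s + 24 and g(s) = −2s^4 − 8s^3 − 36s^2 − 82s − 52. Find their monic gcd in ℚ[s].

Apply the Euclidean algorithm:
  −2s^4 − 8s^3 + 2s^2 + 32s + 24 = (−2s^4 − 8s^3 − 36s^2 − 82s − 52) + (38s^2 + 114s + 76)
  −2s^4 − 8s^3 − 36s^2 − 82s − 52 = (−(1/19)s^2 − (1/19)s − 13/19)(38s^2 + 114s + 76) + (0)
Last nonzero remainder: 38s^2 + 114s + 76. Dividing through by 38 gives the monic gcd s^2 + 3s + 2.

s^2 + 3s + 2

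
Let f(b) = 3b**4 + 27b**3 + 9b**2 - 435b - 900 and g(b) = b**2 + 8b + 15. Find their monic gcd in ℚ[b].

Repeated division with remainder:
  3b**4 + 27b**3 + 9b**2 - 435b - 900 = (3b**2 + 3b - 60)(b**2 + 8b + 15) + (0)
The last nonzero remainder b**2 + 8b + 15 is already monic.

b**2 + 8b + 15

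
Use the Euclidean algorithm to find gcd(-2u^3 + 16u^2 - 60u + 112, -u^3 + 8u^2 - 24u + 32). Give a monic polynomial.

By polynomial division,
  -2u^3 + 16u^2 - 60u + 112 = (2)(-u^3 + 8u^2 - 24u + 32) + (-12u + 48)
  -u^3 + 8u^2 - 24u + 32 = ((1/12)u^2 - (1/3)u + 2/3)(-12u + 48) + (0)
Last nonzero remainder: -12u + 48. Dividing through by -12 gives the monic gcd u - 4.

u - 4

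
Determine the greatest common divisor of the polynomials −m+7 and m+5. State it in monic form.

1

Repeated division with remainder:
  −m+7 = (−1)(m+5) + (12)
  m+5 = ((1/12)m+5/12)(12) + (0)
The last nonzero remainder is the constant 12, so the polynomials are coprime and gcd = 1.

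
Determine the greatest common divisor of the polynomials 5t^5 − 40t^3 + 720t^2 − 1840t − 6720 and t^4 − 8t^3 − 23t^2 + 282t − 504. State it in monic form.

Repeated division with remainder:
  5t^5 − 40t^3 + 720t^2 − 1840t − 6720 = (5t + 40)(t^4 − 8t^3 − 23t^2 + 282t − 504) + (395t^3 + 230t^2 − 10600t + 13440)
  t^4 − 8t^3 − 23t^2 + 282t − 504 = ((1/395)t − 678/31205)(395t^3 + 230t^2 − 10600t + 13440) + ((55125/6241)t^2 + (110250/6241)t − 1323000/6241)
  395t^3 + 230t^2 − 10600t + 13440 = ((493039/11025)t − 99856/1575)((55125/6241)t^2 + (110250/6241)t − 1323000/6241) + (0)
Last nonzero remainder: (55125/6241)t^2 + (110250/6241)t − 1323000/6241. Dividing through by 55125/6241 gives the monic gcd t^2 + 2t − 24.

t^2 + 2t − 24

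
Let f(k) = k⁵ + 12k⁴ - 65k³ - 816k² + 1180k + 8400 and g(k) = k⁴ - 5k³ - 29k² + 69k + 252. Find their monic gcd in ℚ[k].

k³ - 8k² - 5k + 84

Apply the Euclidean algorithm:
  k⁵ + 12k⁴ - 65k³ - 816k² + 1180k + 8400 = (k + 17)(k⁴ - 5k³ - 29k² + 69k + 252) + (49k³ - 392k² - 245k + 4116)
  k⁴ - 5k³ - 29k² + 69k + 252 = ((1/49)k + 3/49)(49k³ - 392k² - 245k + 4116) + (0)
Last nonzero remainder: 49k³ - 392k² - 245k + 4116. Dividing through by 49 gives the monic gcd k³ - 8k² - 5k + 84.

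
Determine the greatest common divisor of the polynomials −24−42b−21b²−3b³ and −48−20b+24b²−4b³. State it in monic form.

Euclidean algorithm in ℚ[b]:
  −3b³−21b²−42b−24 = (3/4)(−4b³+24b²−20b−48) + (−39b²−27b+12)
  −4b³+24b²−20b−48 = ((4/39)b−116/169)(−39b²−27b+12) + (−(6720/169)b−6720/169)
  −39b²−27b+12 = ((2197/2240)b−169/560)(−(6720/169)b−6720/169) + (0)
Last nonzero remainder: −(6720/169)b−6720/169. Dividing through by −6720/169 gives the monic gcd b+1.

1+b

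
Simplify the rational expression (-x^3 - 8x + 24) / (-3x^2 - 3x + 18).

Apply the Euclidean algorithm:
  -x^3 - 8x + 24 = ((1/3)x - 1/3)(-3x^2 - 3x + 18) + (-15x + 30)
  -3x^2 - 3x + 18 = ((1/5)x + 3/5)(-15x + 30) + (0)
Last nonzero remainder: -15x + 30. Dividing through by -15 gives the monic gcd x - 2.
Cancel x - 2 from numerator and denominator to get the reduced form.

(x^2 + 2x + 12)/(3x + 9)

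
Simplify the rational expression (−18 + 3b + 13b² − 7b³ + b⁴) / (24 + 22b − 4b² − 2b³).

By polynomial division,
  b⁴ − 7b³ + 13b² + 3b − 18 = (−(1/2)b + 9/2)(−2b³ − 4b² + 22b + 24) + (42b² − 84b − 126)
  −2b³ − 4b² + 22b + 24 = (−(1/21)b − 4/21)(42b² − 84b − 126) + (0)
Last nonzero remainder: 42b² − 84b − 126. Dividing through by 42 gives the monic gcd b² − 2b − 3.
Cancel b² − 2b − 3 from numerator and denominator to get the reduced form.

(−6 + 5b − b²)/(8 + 2b)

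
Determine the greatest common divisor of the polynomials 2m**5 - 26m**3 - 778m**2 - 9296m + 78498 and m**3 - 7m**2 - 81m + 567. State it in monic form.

Apply the Euclidean algorithm:
  2m**5 - 26m**3 - 778m**2 - 9296m + 78498 = (2m**2 + 14m + 234)(m**3 - 7m**2 - 81m + 567) + (860m**2 + 1720m - 54180)
  m**3 - 7m**2 - 81m + 567 = ((1/860)m - 9/860)(860m**2 + 1720m - 54180) + (0)
Last nonzero remainder: 860m**2 + 1720m - 54180. Dividing through by 860 gives the monic gcd m**2 + 2m - 63.

m**2 + 2m - 63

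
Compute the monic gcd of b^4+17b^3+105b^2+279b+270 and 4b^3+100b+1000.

b+5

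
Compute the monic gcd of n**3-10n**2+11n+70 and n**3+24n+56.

By polynomial division,
  n**3-10n**2+11n+70 = (n**3+24n+56) + (-10n**2-13n+14)
  n**3+24n+56 = (-(1/10)n+13/100)(-10n**2-13n+14) + ((2709/100)n+2709/50)
  -10n**2-13n+14 = (-(1000/2709)n+100/387)((2709/100)n+2709/50) + (0)
Last nonzero remainder: (2709/100)n+2709/50. Dividing through by 2709/100 gives the monic gcd n+2.

n+2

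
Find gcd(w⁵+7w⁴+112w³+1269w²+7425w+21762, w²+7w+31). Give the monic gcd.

w²+7w+31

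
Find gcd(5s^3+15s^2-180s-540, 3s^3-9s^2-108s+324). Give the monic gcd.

s^2-36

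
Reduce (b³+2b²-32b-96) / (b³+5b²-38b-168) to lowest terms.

By polynomial division,
  b³+2b²-32b-96 = (b³+5b²-38b-168) + (-3b²+6b+72)
  b³+5b²-38b-168 = (-(1/3)b-7/3)(-3b²+6b+72) + (0)
Last nonzero remainder: -3b²+6b+72. Dividing through by -3 gives the monic gcd b²-2b-24.
Cancel b²-2b-24 from numerator and denominator to get the reduced form.

(b+4)/(b+7)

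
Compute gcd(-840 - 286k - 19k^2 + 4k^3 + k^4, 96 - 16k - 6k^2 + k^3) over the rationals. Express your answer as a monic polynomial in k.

4 + k

By polynomial division,
  k^4 + 4k^3 - 19k^2 - 286k - 840 = (k + 10)(k^3 - 6k^2 - 16k + 96) + (57k^2 - 222k - 1800)
  k^3 - 6k^2 - 16k + 96 = ((1/57)k - 40/1083)(57k^2 - 222k - 1800) + ((2664/361)k + 10656/361)
  57k^2 - 222k - 1800 = ((6859/888)k - 9025/148)((2664/361)k + 10656/361) + (0)
Last nonzero remainder: (2664/361)k + 10656/361. Dividing through by 2664/361 gives the monic gcd k + 4.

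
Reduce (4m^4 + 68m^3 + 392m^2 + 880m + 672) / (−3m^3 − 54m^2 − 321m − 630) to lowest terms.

(−4m^2 − 16m − 16)/(3m + 15)

Euclidean algorithm in ℚ[m]:
  4m^4 + 68m^3 + 392m^2 + 880m + 672 = (−(4/3)m + 4/3)(−3m^3 − 54m^2 − 321m − 630) + (36m^2 + 468m + 1512)
  −3m^3 − 54m^2 − 321m − 630 = (−(1/12)m − 5/12)(36m^2 + 468m + 1512) + (0)
Last nonzero remainder: 36m^2 + 468m + 1512. Dividing through by 36 gives the monic gcd m^2 + 13m + 42.
Cancel m^2 + 13m + 42 from numerator and denominator to get the reduced form.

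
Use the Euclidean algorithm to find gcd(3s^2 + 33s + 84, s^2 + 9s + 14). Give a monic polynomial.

Repeated division with remainder:
  3s^2 + 33s + 84 = (3)(s^2 + 9s + 14) + (6s + 42)
  s^2 + 9s + 14 = ((1/6)s + 1/3)(6s + 42) + (0)
Last nonzero remainder: 6s + 42. Dividing through by 6 gives the monic gcd s + 7.

s + 7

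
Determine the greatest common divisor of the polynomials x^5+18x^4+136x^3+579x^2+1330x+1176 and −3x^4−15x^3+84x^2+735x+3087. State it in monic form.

By polynomial division,
  x^5+18x^4+136x^3+579x^2+1330x+1176 = (−(1/3)x−13/3)(−3x^4−15x^3+84x^2+735x+3087) + (99x^3+1188x^2+5544x+14553)
  −3x^4−15x^3+84x^2+735x+3087 = (−(1/33)x+7/33)(99x^3+1188x^2+5544x+14553) + (0)
Last nonzero remainder: 99x^3+1188x^2+5544x+14553. Dividing through by 99 gives the monic gcd x^3+12x^2+56x+147.

x^3+12x^2+56x+147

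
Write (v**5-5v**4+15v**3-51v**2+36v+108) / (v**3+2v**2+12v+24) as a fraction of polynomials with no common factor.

(v**3-5v**2+3v+9)/(v+2)

Repeated division with remainder:
  v**5-5v**4+15v**3-51v**2+36v+108 = (v**2-7v+17)(v**3+2v**2+12v+24) + (-25v**2-300)
  v**3+2v**2+12v+24 = (-(1/25)v-2/25)(-25v**2-300) + (0)
Last nonzero remainder: -25v**2-300. Dividing through by -25 gives the monic gcd v**2+12.
Cancel v**2+12 from numerator and denominator to get the reduced form.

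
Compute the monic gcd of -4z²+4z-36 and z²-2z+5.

Euclidean algorithm in ℚ[z]:
  -4z²+4z-36 = (-4)(z²-2z+5) + (-4z-16)
  z²-2z+5 = (-(1/4)z+3/2)(-4z-16) + (29)
  -4z-16 = (-(4/29)z-16/29)(29) + (0)
The last nonzero remainder is the constant 29, so the polynomials are coprime and gcd = 1.

1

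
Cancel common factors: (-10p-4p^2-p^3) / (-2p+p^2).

Apply the Euclidean algorithm:
  -p^3-4p^2-10p = (-p-6)(p^2-2p) + (-22p)
  p^2-2p = (-(1/22)p+1/11)(-22p) + (0)
Last nonzero remainder: -22p. Dividing through by -22 gives the monic gcd p.
Cancel p from numerator and denominator to get the reduced form.

(-10-4p-p^2)/(-2+p)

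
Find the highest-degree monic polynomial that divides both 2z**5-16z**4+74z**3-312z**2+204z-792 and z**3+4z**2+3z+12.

Euclidean algorithm in ℚ[z]:
  2z**5-16z**4+74z**3-312z**2+204z-792 = (2z**2-24z+164)(z**3+4z**2+3z+12) + (-920z**2-2760)
  z**3+4z**2+3z+12 = (-(1/920)z-1/230)(-920z**2-2760) + (0)
Last nonzero remainder: -920z**2-2760. Dividing through by -920 gives the monic gcd z**2+3.

z**2+3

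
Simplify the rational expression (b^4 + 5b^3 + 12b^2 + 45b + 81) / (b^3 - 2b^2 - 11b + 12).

(b^3 + 2b^2 + 6b + 27)/(b^2 - 5b + 4)

Repeated division with remainder:
  b^4 + 5b^3 + 12b^2 + 45b + 81 = (b + 7)(b^3 - 2b^2 - 11b + 12) + (37b^2 + 110b - 3)
  b^3 - 2b^2 - 11b + 12 = ((1/37)b - 184/1369)(37b^2 + 110b - 3) + ((5292/1369)b + 15876/1369)
  37b^2 + 110b - 3 = ((50653/5292)b - 1369/5292)((5292/1369)b + 15876/1369) + (0)
Last nonzero remainder: (5292/1369)b + 15876/1369. Dividing through by 5292/1369 gives the monic gcd b + 3.
Cancel b + 3 from numerator and denominator to get the reduced form.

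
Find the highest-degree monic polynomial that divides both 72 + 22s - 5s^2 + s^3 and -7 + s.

Apply the Euclidean algorithm:
  s^3 - 5s^2 + 22s + 72 = (s^2 + 2s + 36)(s - 7) + (324)
  s - 7 = ((1/324)s - 7/324)(324) + (0)
The last nonzero remainder is the constant 324, so the polynomials are coprime and gcd = 1.

1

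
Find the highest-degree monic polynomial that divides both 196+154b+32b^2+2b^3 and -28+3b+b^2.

Apply the Euclidean algorithm:
  2b^3+32b^2+154b+196 = (2b+26)(b^2+3b-28) + (132b+924)
  b^2+3b-28 = ((1/132)b-1/33)(132b+924) + (0)
Last nonzero remainder: 132b+924. Dividing through by 132 gives the monic gcd b+7.

7+b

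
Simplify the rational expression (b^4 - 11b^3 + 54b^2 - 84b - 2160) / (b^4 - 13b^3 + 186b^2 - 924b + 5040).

Repeated division with remainder:
  b^4 - 11b^3 + 54b^2 - 84b - 2160 = (b^4 - 13b^3 + 186b^2 - 924b + 5040) + (2b^3 - 132b^2 + 840b - 7200)
  b^4 - 13b^3 + 186b^2 - 924b + 5040 = ((1/2)b + 53/2)(2b^3 - 132b^2 + 840b - 7200) + (3264b^2 - 19584b + 195840)
  2b^3 - 132b^2 + 840b - 7200 = ((1/1632)b - 5/136)(3264b^2 - 19584b + 195840) + (0)
Last nonzero remainder: 3264b^2 - 19584b + 195840. Dividing through by 3264 gives the monic gcd b^2 - 6b + 60.
Cancel b^2 - 6b + 60 from numerator and denominator to get the reduced form.

(b^2 - 5b - 36)/(b^2 - 7b + 84)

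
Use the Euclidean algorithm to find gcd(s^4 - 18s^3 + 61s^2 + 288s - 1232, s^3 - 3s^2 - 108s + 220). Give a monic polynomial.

Apply the Euclidean algorithm:
  s^4 - 18s^3 + 61s^2 + 288s - 1232 = (s - 15)(s^3 - 3s^2 - 108s + 220) + (124s^2 - 1552s + 2068)
  s^3 - 3s^2 - 108s + 220 = ((1/124)s + 295/3844)(124s^2 - 1552s + 2068) + (-(5355/961)s + 58905/961)
  124s^2 - 1552s + 2068 = (-(119164/5355)s + 180668/5355)(-(5355/961)s + 58905/961) + (0)
Last nonzero remainder: -(5355/961)s + 58905/961. Dividing through by -5355/961 gives the monic gcd s - 11.

s - 11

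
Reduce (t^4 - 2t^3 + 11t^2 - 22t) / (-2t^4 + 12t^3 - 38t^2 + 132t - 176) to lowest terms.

(-t)/(2t - 8)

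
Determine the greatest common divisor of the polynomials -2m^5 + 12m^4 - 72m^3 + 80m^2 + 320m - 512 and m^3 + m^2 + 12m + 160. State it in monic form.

m^2 - 4m + 32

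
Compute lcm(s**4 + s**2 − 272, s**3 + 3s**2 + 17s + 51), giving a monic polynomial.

s**5 + 3s**4 + s**3 + 3s**2 − 272s − 816

By polynomial division,
  s**4 + s**2 − 272 = (s − 3)(s**3 + 3s**2 + 17s + 51) + (−7s**2 − 119)
  s**3 + 3s**2 + 17s + 51 = (−(1/7)s − 3/7)(−7s**2 − 119) + (0)
Last nonzero remainder: −7s**2 − 119. Dividing through by −7 gives the monic gcd s**2 + 17.
Then lcm(f, g) = f·g / gcd(f, g); expanding and making the result monic gives the answer.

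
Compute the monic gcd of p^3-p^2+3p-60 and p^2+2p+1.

1

Apply the Euclidean algorithm:
  p^3-p^2+3p-60 = (p-3)(p^2+2p+1) + (8p-57)
  p^2+2p+1 = ((1/8)p+73/64)(8p-57) + (4225/64)
  8p-57 = ((512/4225)p-3648/4225)(4225/64) + (0)
The last nonzero remainder is the constant 4225/64, so the polynomials are coprime and gcd = 1.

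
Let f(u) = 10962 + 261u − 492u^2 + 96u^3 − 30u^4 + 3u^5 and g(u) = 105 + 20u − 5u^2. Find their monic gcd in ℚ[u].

−21 − 4u + u^2

Repeated division with remainder:
  3u^5 − 30u^4 + 96u^3 − 492u^2 + 261u + 10962 = (−(3/5)u^3 + (18/5)u^2 − (87/5)u + 522/5)(−5u^2 + 20u + 105) + (0)
Last nonzero remainder: −5u^2 + 20u + 105. Dividing through by −5 gives the monic gcd u^2 − 4u − 21.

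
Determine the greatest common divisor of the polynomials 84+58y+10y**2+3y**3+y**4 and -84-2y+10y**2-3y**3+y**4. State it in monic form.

28+10y+y**3

Apply the Euclidean algorithm:
  y**4+3y**3+10y**2+58y+84 = (y**4-3y**3+10y**2-2y-84) + (6y**3+60y+168)
  y**4-3y**3+10y**2-2y-84 = ((1/6)y-1/2)(6y**3+60y+168) + (0)
Last nonzero remainder: 6y**3+60y+168. Dividing through by 6 gives the monic gcd y**3+10y+28.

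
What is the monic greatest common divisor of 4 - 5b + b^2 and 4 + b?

1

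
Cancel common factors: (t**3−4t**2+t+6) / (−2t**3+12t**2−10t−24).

(−t+2)/(2t−8)

Apply the Euclidean algorithm:
  t**3−4t**2+t+6 = (−1/2)(−2t**3+12t**2−10t−24) + (2t**2−4t−6)
  −2t**3+12t**2−10t−24 = (−t+4)(2t**2−4t−6) + (0)
Last nonzero remainder: 2t**2−4t−6. Dividing through by 2 gives the monic gcd t**2−2t−3.
Cancel t**2−2t−3 from numerator and denominator to get the reduced form.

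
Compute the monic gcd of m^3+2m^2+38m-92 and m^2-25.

By polynomial division,
  m^3+2m^2+38m-92 = (m+2)(m^2-25) + (63m-42)
  m^2-25 = ((1/63)m+2/189)(63m-42) + (-221/9)
  63m-42 = (-(567/221)m+378/221)(-221/9) + (0)
The last nonzero remainder is the constant -221/9, so the polynomials are coprime and gcd = 1.

1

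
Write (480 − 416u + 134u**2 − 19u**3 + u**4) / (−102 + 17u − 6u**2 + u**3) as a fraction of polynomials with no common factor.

Apply the Euclidean algorithm:
  u**4 − 19u**3 + 134u**2 − 416u + 480 = (u − 13)(u**3 − 6u**2 + 17u − 102) + (39u**2 − 93u − 846)
  u**3 − 6u**2 + 17u − 102 = ((1/39)u − 47/507)(39u**2 − 93u − 846) + ((5082/169)u − 30492/169)
  39u**2 − 93u − 846 = ((2197/1694)u + 7943/1694)((5082/169)u − 30492/169) + (0)
Last nonzero remainder: (5082/169)u − 30492/169. Dividing through by 5082/169 gives the monic gcd u − 6.
Cancel u − 6 from numerator and denominator to get the reduced form.

(−80 + 56u − 13u**2 + u**3)/(17 + u**2)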